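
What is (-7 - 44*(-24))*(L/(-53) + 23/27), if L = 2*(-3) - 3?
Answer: 1533638/1431 ≈ 1071.7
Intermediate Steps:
L = -9 (L = -6 - 3 = -9)
(-7 - 44*(-24))*(L/(-53) + 23/27) = (-7 - 44*(-24))*(-9/(-53) + 23/27) = (-7 + 1056)*(-9*(-1/53) + 23*(1/27)) = 1049*(9/53 + 23/27) = 1049*(1462/1431) = 1533638/1431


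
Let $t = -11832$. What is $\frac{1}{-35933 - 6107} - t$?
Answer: $\frac{497417279}{42040} \approx 11832.0$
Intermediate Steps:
$\frac{1}{-35933 - 6107} - t = \frac{1}{-35933 - 6107} - -11832 = \frac{1}{-42040} + 11832 = - \frac{1}{42040} + 11832 = \frac{497417279}{42040}$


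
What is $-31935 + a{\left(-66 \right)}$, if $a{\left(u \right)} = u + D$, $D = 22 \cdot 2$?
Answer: $-31957$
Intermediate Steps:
$D = 44$
$a{\left(u \right)} = 44 + u$ ($a{\left(u \right)} = u + 44 = 44 + u$)
$-31935 + a{\left(-66 \right)} = -31935 + \left(44 - 66\right) = -31935 - 22 = -31957$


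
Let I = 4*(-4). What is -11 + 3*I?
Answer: -59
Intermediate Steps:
I = -16
-11 + 3*I = -11 + 3*(-16) = -11 - 48 = -59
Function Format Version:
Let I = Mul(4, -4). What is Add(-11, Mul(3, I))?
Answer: -59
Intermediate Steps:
I = -16
Add(-11, Mul(3, I)) = Add(-11, Mul(3, -16)) = Add(-11, -48) = -59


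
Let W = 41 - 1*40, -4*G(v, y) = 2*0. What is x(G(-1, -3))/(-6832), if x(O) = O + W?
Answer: -1/6832 ≈ -0.00014637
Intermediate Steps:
G(v, y) = 0 (G(v, y) = -0/2 = -1/4*0 = 0)
W = 1 (W = 41 - 40 = 1)
x(O) = 1 + O (x(O) = O + 1 = 1 + O)
x(G(-1, -3))/(-6832) = (1 + 0)/(-6832) = 1*(-1/6832) = -1/6832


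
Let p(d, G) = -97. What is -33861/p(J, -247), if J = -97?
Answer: 33861/97 ≈ 349.08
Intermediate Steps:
-33861/p(J, -247) = -33861/(-97) = -33861*(-1/97) = 33861/97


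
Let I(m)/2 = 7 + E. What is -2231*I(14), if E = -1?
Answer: -26772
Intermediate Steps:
I(m) = 12 (I(m) = 2*(7 - 1) = 2*6 = 12)
-2231*I(14) = -2231*12 = -26772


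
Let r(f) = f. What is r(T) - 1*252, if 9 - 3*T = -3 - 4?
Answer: -740/3 ≈ -246.67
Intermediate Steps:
T = 16/3 (T = 3 - (-3 - 4)/3 = 3 - ⅓*(-7) = 3 + 7/3 = 16/3 ≈ 5.3333)
r(T) - 1*252 = 16/3 - 1*252 = 16/3 - 252 = -740/3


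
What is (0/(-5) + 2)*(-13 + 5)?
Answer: -16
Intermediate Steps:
(0/(-5) + 2)*(-13 + 5) = (0*(-1/5) + 2)*(-8) = (0 + 2)*(-8) = 2*(-8) = -16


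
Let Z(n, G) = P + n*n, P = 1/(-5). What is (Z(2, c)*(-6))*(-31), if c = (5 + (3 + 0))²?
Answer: 3534/5 ≈ 706.80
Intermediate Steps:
P = -⅕ (P = 1*(-⅕) = -⅕ ≈ -0.20000)
c = 64 (c = (5 + 3)² = 8² = 64)
Z(n, G) = -⅕ + n² (Z(n, G) = -⅕ + n*n = -⅕ + n²)
(Z(2, c)*(-6))*(-31) = ((-⅕ + 2²)*(-6))*(-31) = ((-⅕ + 4)*(-6))*(-31) = ((19/5)*(-6))*(-31) = -114/5*(-31) = 3534/5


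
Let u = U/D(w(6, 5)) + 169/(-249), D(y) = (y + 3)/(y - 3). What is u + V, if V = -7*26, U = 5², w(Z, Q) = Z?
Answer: -43412/249 ≈ -174.35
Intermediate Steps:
U = 25
D(y) = (3 + y)/(-3 + y)
V = -182
u = 1906/249 (u = 25/(((3 + 6)/(-3 + 6))) + 169/(-249) = 25/((9/3)) + 169*(-1/249) = 25/(((⅓)*9)) - 169/249 = 25/3 - 169/249 = 1906/249 ≈ 7.6546)
u + V = 1906/249 - 182 = -43412/249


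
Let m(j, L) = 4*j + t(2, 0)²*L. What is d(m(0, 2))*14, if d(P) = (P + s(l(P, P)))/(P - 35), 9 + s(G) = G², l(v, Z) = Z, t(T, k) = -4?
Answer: -4886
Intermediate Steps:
m(j, L) = 4*j + 16*L (m(j, L) = 4*j + (-4)²*L = 4*j + 16*L)
s(G) = -9 + G²
d(P) = (-9 + P + P²)/(-35 + P) (d(P) = (P + (-9 + P²))/(P - 35) = (-9 + P + P²)/(-35 + P))
d(m(0, 2))*14 = ((-9 + (4*0 + 16*2) + (4*0 + 16*2)²)/(-35 + (4*0 + 16*2)))*14 = ((-9 + (0 + 32) + (0 + 32)²)/(-35 + (0 + 32)))*14 = ((-9 + 32 + 32²)/(-35 + 32))*14 = ((-9 + 32 + 1024)/(-3))*14 = -⅓*1047*14 = -349*14 = -4886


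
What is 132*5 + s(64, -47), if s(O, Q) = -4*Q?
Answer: 848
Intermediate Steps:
132*5 + s(64, -47) = 132*5 - 4*(-47) = 660 + 188 = 848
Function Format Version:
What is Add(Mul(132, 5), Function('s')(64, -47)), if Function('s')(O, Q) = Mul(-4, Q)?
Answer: 848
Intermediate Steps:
Add(Mul(132, 5), Function('s')(64, -47)) = Add(Mul(132, 5), Mul(-4, -47)) = Add(660, 188) = 848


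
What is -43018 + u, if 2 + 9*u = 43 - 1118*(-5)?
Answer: -127177/3 ≈ -42392.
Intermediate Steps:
u = 1877/3 (u = -2/9 + (43 - 1118*(-5))/9 = -2/9 + (43 - 86*(-65))/9 = -2/9 + (43 + 5590)/9 = -2/9 + (⅑)*5633 = -2/9 + 5633/9 = 1877/3 ≈ 625.67)
-43018 + u = -43018 + 1877/3 = -127177/3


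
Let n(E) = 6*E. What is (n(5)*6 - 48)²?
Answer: 17424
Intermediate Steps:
(n(5)*6 - 48)² = ((6*5)*6 - 48)² = (30*6 - 48)² = (180 - 48)² = 132² = 17424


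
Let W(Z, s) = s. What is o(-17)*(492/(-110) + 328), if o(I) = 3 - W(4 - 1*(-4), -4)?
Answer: 124558/55 ≈ 2264.7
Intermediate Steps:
o(I) = 7 (o(I) = 3 - 1*(-4) = 3 + 4 = 7)
o(-17)*(492/(-110) + 328) = 7*(492/(-110) + 328) = 7*(492*(-1/110) + 328) = 7*(-246/55 + 328) = 7*(17794/55) = 124558/55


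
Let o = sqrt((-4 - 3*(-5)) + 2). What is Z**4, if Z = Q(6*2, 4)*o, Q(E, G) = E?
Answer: 3504384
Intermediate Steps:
o = sqrt(13) (o = sqrt((-4 + 15) + 2) = sqrt(11 + 2) = sqrt(13) ≈ 3.6056)
Z = 12*sqrt(13) (Z = (6*2)*sqrt(13) = 12*sqrt(13) ≈ 43.267)
Z**4 = (12*sqrt(13))**4 = 3504384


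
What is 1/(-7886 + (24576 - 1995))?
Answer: 1/14695 ≈ 6.8050e-5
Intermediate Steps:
1/(-7886 + (24576 - 1995)) = 1/(-7886 + 22581) = 1/14695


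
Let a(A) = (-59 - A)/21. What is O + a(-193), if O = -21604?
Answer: -453550/21 ≈ -21598.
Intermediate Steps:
a(A) = -59/21 - A/21 (a(A) = (-59 - A)*(1/21) = -59/21 - A/21)
O + a(-193) = -21604 + (-59/21 - 1/21*(-193)) = -21604 + (-59/21 + 193/21) = -21604 + 134/21 = -453550/21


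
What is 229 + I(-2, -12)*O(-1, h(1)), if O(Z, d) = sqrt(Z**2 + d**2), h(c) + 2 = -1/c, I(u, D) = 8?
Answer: 229 + 8*sqrt(10) ≈ 254.30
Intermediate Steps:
h(c) = -2 - 1/c
229 + I(-2, -12)*O(-1, h(1)) = 229 + 8*sqrt((-1)**2 + (-2 - 1/1)**2) = 229 + 8*sqrt(1 + (-2 - 1*1)**2) = 229 + 8*sqrt(1 + (-2 - 1)**2) = 229 + 8*sqrt(1 + (-3)**2) = 229 + 8*sqrt(1 + 9) = 229 + 8*sqrt(10)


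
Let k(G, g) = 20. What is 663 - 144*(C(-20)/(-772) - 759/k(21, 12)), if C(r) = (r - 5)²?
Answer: 6025827/965 ≈ 6244.4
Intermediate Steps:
C(r) = (-5 + r)²
663 - 144*(C(-20)/(-772) - 759/k(21, 12)) = 663 - 144*((-5 - 20)²/(-772) - 759/20) = 663 - 144*((-25)²*(-1/772) - 759*1/20) = 663 - 144*(625*(-1/772) - 759/20) = 663 - 144*(-625/772 - 759/20) = 663 - 144*(-37403/965) = 663 + 5386032/965 = 6025827/965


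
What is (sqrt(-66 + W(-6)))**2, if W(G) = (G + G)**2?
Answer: 78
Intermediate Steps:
W(G) = 4*G**2 (W(G) = (2*G)**2 = 4*G**2)
(sqrt(-66 + W(-6)))**2 = (sqrt(-66 + 4*(-6)**2))**2 = (sqrt(-66 + 4*36))**2 = (sqrt(-66 + 144))**2 = (sqrt(78))**2 = 78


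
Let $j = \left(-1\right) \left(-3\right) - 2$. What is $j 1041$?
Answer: $1041$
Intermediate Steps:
$j = 1$ ($j = 3 - 2 = 1$)
$j 1041 = 1 \cdot 1041 = 1041$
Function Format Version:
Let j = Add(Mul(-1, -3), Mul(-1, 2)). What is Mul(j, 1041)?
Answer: 1041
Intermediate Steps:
j = 1 (j = Add(3, -2) = 1)
Mul(j, 1041) = Mul(1, 1041) = 1041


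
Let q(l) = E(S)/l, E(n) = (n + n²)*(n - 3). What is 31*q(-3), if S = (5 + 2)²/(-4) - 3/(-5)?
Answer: 150260069/8000 ≈ 18783.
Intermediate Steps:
S = -233/20 (S = 7²*(-¼) - 3*(-⅕) = 49*(-¼) + ⅗ = -49/4 + ⅗ = -233/20 ≈ -11.650)
E(n) = (-3 + n)*(n + n²) (E(n) = (n + n²)*(-3 + n) = (-3 + n)*(n + n²))
q(l) = -14541297/(8000*l) (q(l) = (-233*(-3 + (-233/20)² - 2*(-233/20))/20)/l = (-233*(-3 + 54289/400 + 233/10)/20)/l = (-233/20*62409/400)/l = -14541297/(8000*l))
31*q(-3) = 31*(-14541297/8000/(-3)) = 31*(-14541297/8000*(-⅓)) = 31*(4847099/8000) = 150260069/8000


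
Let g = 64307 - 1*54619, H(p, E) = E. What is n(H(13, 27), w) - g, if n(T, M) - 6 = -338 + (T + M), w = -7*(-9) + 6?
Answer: -9924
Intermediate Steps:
g = 9688 (g = 64307 - 54619 = 9688)
w = 69 (w = 63 + 6 = 69)
n(T, M) = -332 + M + T (n(T, M) = 6 + (-338 + (T + M)) = 6 + (-338 + (M + T)) = 6 + (-338 + M + T) = -332 + M + T)
n(H(13, 27), w) - g = (-332 + 69 + 27) - 1*9688 = -236 - 9688 = -9924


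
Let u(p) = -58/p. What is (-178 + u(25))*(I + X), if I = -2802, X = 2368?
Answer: 1956472/25 ≈ 78259.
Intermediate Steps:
(-178 + u(25))*(I + X) = (-178 - 58/25)*(-2802 + 2368) = (-178 - 58*1/25)*(-434) = (-178 - 58/25)*(-434) = -4508/25*(-434) = 1956472/25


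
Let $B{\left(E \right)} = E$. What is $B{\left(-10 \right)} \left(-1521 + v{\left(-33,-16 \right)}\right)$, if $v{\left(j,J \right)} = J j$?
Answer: $9930$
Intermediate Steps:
$B{\left(-10 \right)} \left(-1521 + v{\left(-33,-16 \right)}\right) = - 10 \left(-1521 - -528\right) = - 10 \left(-1521 + 528\right) = \left(-10\right) \left(-993\right) = 9930$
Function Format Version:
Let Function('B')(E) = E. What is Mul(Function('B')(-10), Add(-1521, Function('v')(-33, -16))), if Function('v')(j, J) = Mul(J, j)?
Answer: 9930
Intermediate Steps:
Mul(Function('B')(-10), Add(-1521, Function('v')(-33, -16))) = Mul(-10, Add(-1521, Mul(-16, -33))) = Mul(-10, Add(-1521, 528)) = Mul(-10, -993) = 9930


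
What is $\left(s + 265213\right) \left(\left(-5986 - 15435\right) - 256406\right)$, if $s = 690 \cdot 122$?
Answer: $-97070809011$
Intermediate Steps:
$s = 84180$
$\left(s + 265213\right) \left(\left(-5986 - 15435\right) - 256406\right) = \left(84180 + 265213\right) \left(\left(-5986 - 15435\right) - 256406\right) = 349393 \left(-21421 - 256406\right) = 349393 \left(-277827\right) = -97070809011$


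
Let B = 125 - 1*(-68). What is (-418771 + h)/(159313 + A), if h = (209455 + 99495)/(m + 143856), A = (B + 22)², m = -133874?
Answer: -1044965793/512920079 ≈ -2.0373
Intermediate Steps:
B = 193 (B = 125 + 68 = 193)
A = 46225 (A = (193 + 22)² = 215² = 46225)
h = 154475/4991 (h = (209455 + 99495)/(-133874 + 143856) = 308950/9982 = 308950*(1/9982) = 154475/4991 ≈ 30.951)
(-418771 + h)/(159313 + A) = (-418771 + 154475/4991)/(159313 + 46225) = -2089931586/4991/205538 = -2089931586/4991*1/205538 = -1044965793/512920079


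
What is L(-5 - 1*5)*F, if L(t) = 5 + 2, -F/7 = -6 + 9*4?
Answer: -1470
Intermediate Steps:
F = -210 (F = -7*(-6 + 9*4) = -7*(-6 + 36) = -7*30 = -210)
L(t) = 7
L(-5 - 1*5)*F = 7*(-210) = -1470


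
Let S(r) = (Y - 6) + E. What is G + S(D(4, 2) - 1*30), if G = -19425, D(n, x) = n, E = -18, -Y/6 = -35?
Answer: -19239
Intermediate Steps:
Y = 210 (Y = -6*(-35) = 210)
S(r) = 186 (S(r) = (210 - 6) - 18 = 204 - 18 = 186)
G + S(D(4, 2) - 1*30) = -19425 + 186 = -19239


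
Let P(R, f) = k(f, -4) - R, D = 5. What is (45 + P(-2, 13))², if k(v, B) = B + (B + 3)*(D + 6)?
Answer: 1024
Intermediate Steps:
k(v, B) = 33 + 12*B (k(v, B) = B + (B + 3)*(5 + 6) = B + (3 + B)*11 = B + (33 + 11*B) = 33 + 12*B)
P(R, f) = -15 - R (P(R, f) = (33 + 12*(-4)) - R = (33 - 48) - R = -15 - R)
(45 + P(-2, 13))² = (45 + (-15 - 1*(-2)))² = (45 + (-15 + 2))² = (45 - 13)² = 32² = 1024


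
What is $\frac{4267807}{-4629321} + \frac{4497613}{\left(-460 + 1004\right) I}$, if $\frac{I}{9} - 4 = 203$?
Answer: $\frac{107814322973}{30664622304} \approx 3.5159$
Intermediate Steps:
$I = 1863$ ($I = 36 + 9 \cdot 203 = 36 + 1827 = 1863$)
$\frac{4267807}{-4629321} + \frac{4497613}{\left(-460 + 1004\right) I} = \frac{4267807}{-4629321} + \frac{4497613}{\left(-460 + 1004\right) 1863} = 4267807 \left(- \frac{1}{4629321}\right) + \frac{4497613}{544 \cdot 1863} = - \frac{4267807}{4629321} + \frac{4497613}{1013472} = \frac{107814322973}{30664622304}$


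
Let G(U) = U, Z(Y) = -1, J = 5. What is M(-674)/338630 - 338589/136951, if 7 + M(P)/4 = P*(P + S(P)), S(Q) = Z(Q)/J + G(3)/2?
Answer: 334284990853/115939292825 ≈ 2.8833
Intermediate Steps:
S(Q) = 13/10 (S(Q) = -1/5 + 3/2 = -1*⅕ + 3*(½) = -⅕ + 3/2 = 13/10)
M(P) = -28 + 4*P*(13/10 + P) (M(P) = -28 + 4*(P*(P + 13/10)) = -28 + 4*(P*(13/10 + P)) = -28 + 4*P*(13/10 + P))
M(-674)/338630 - 338589/136951 = (-28 + 4*(-674)² + (26/5)*(-674))/338630 - 338589/136951 = (-28 + 4*454276 - 17524/5)*(1/338630) - 338589*1/136951 = (-28 + 1817104 - 17524/5)*(1/338630) - 338589/136951 = (9067856/5)*(1/338630) - 338589/136951 = 4533928/846575 - 338589/136951 = 334284990853/115939292825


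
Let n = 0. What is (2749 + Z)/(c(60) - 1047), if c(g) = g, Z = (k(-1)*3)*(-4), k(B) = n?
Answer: -2749/987 ≈ -2.7852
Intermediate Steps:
k(B) = 0
Z = 0 (Z = (0*3)*(-4) = 0*(-4) = 0)
(2749 + Z)/(c(60) - 1047) = (2749 + 0)/(60 - 1047) = 2749/(-987) = 2749*(-1/987) = -2749/987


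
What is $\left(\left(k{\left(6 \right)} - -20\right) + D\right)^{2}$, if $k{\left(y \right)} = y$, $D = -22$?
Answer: $16$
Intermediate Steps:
$\left(\left(k{\left(6 \right)} - -20\right) + D\right)^{2} = \left(\left(6 - -20\right) - 22\right)^{2} = \left(\left(6 + 20\right) - 22\right)^{2} = \left(26 - 22\right)^{2} = 4^{2} = 16$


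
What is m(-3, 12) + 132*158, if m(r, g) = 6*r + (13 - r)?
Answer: 20854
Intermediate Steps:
m(r, g) = 13 + 5*r
m(-3, 12) + 132*158 = (13 + 5*(-3)) + 132*158 = (13 - 15) + 20856 = -2 + 20856 = 20854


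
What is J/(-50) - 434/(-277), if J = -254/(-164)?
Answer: 1744221/1135700 ≈ 1.5358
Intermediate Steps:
J = 127/82 (J = -254*(-1/164) = 127/82 ≈ 1.5488)
J/(-50) - 434/(-277) = (127/82)/(-50) - 434/(-277) = (127/82)*(-1/50) - 434*(-1/277) = -127/4100 + 434/277 = 1744221/1135700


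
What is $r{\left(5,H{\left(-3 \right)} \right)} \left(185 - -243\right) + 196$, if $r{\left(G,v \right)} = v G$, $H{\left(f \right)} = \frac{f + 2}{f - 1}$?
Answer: $731$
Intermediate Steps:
$H{\left(f \right)} = \frac{2 + f}{-1 + f}$
$r{\left(G,v \right)} = G v$
$r{\left(5,H{\left(-3 \right)} \right)} \left(185 - -243\right) + 196 = 5 \frac{2 - 3}{-1 - 3} \left(185 - -243\right) + 196 = 5 \frac{1}{-4} \left(-1\right) \left(185 + 243\right) + 196 = 5 \left(\left(- \frac{1}{4}\right) \left(-1\right)\right) 428 + 196 = 5 \cdot \frac{1}{4} \cdot 428 + 196 = \frac{5}{4} \cdot 428 + 196 = 535 + 196 = 731$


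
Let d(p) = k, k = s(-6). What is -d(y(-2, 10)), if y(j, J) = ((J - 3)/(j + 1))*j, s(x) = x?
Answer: 6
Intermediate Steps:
k = -6
y(j, J) = j*(-3 + J)/(1 + j) (y(j, J) = ((-3 + J)/(1 + j))*j = j*(-3 + J)/(1 + j))
d(p) = -6
-d(y(-2, 10)) = -1*(-6) = 6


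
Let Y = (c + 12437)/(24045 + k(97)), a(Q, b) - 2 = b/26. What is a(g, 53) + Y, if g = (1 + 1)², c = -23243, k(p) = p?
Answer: 1126977/313846 ≈ 3.5909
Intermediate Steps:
g = 4 (g = 2² = 4)
a(Q, b) = 2 + b/26
Y = -5403/12071 (Y = (-23243 + 12437)/(24045 + 97) = -10806/24142 = -10806*1/24142 = -5403/12071 ≈ -0.44760)
a(g, 53) + Y = (2 + (1/26)*53) - 5403/12071 = (2 + 53/26) - 5403/12071 = 105/26 - 5403/12071 = 1126977/313846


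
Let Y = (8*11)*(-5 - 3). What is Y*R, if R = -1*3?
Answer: 2112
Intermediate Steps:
R = -3
Y = -704 (Y = 88*(-8) = -704)
Y*R = -704*(-3) = 2112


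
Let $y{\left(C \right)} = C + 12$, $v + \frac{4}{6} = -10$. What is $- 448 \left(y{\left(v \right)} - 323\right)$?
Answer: $\frac{432320}{3} \approx 1.4411 \cdot 10^{5}$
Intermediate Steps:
$v = - \frac{32}{3}$ ($v = - \frac{2}{3} - 10 = - \frac{32}{3} \approx -10.667$)
$y{\left(C \right)} = 12 + C$
$- 448 \left(y{\left(v \right)} - 323\right) = - 448 \left(\left(12 - \frac{32}{3}\right) - 323\right) = - 448 \left(\frac{4}{3} - 323\right) = \left(-448\right) \left(- \frac{965}{3}\right) = \frac{432320}{3}$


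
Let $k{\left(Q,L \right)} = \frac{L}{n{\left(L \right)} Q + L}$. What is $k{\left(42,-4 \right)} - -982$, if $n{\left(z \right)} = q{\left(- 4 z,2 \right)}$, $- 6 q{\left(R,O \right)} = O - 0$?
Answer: $\frac{8840}{9} \approx 982.22$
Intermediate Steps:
$q{\left(R,O \right)} = - \frac{O}{6}$ ($q{\left(R,O \right)} = - \frac{O - 0}{6} = - \frac{O + 0}{6} = - \frac{O}{6}$)
$n{\left(z \right)} = - \frac{1}{3}$ ($n{\left(z \right)} = \left(- \frac{1}{6}\right) 2 = - \frac{1}{3}$)
$k{\left(Q,L \right)} = \frac{L}{L - \frac{Q}{3}}$ ($k{\left(Q,L \right)} = \frac{L}{- \frac{Q}{3} + L} = \frac{L}{L - \frac{Q}{3}}$)
$k{\left(42,-4 \right)} - -982 = 3 \left(-4\right) \frac{1}{\left(-1\right) 42 + 3 \left(-4\right)} - -982 = 3 \left(-4\right) \frac{1}{-42 - 12} + 982 = 3 \left(-4\right) \frac{1}{-54} + 982 = 3 \left(-4\right) \left(- \frac{1}{54}\right) + 982 = \frac{2}{9} + 982 = \frac{8840}{9}$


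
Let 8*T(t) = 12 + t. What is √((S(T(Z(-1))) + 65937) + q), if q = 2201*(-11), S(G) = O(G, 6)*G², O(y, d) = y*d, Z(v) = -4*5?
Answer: 2*√10430 ≈ 204.25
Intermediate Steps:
Z(v) = -20
T(t) = 3/2 + t/8 (T(t) = (12 + t)/8 = 3/2 + t/8)
O(y, d) = d*y
S(G) = 6*G³ (S(G) = (6*G)*G² = 6*G³)
q = -24211
√((S(T(Z(-1))) + 65937) + q) = √((6*(3/2 + (⅛)*(-20))³ + 65937) - 24211) = √((6*(3/2 - 5/2)³ + 65937) - 24211) = √((6*(-1)³ + 65937) - 24211) = √((6*(-1) + 65937) - 24211) = √((-6 + 65937) - 24211) = √(65931 - 24211) = √41720 = 2*√10430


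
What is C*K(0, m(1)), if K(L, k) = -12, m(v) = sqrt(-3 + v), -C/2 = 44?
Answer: 1056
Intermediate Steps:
C = -88 (C = -2*44 = -88)
C*K(0, m(1)) = -88*(-12) = 1056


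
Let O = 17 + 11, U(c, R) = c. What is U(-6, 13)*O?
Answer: -168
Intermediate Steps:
O = 28
U(-6, 13)*O = -6*28 = -168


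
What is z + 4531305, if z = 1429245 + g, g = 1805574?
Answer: 7766124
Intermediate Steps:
z = 3234819 (z = 1429245 + 1805574 = 3234819)
z + 4531305 = 3234819 + 4531305 = 7766124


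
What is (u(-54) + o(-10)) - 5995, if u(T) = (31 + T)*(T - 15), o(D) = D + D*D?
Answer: -4318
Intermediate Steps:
o(D) = D + D²
u(T) = (-15 + T)*(31 + T) (u(T) = (31 + T)*(-15 + T) = (-15 + T)*(31 + T))
(u(-54) + o(-10)) - 5995 = ((-465 + (-54)² + 16*(-54)) - 10*(1 - 10)) - 5995 = ((-465 + 2916 - 864) - 10*(-9)) - 5995 = (1587 + 90) - 5995 = 1677 - 5995 = -4318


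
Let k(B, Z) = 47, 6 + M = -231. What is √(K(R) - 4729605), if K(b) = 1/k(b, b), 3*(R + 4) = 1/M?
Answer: I*√10447697398/47 ≈ 2174.8*I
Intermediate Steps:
M = -237 (M = -6 - 231 = -237)
R = -2845/711 (R = -4 + (⅓)/(-237) = -4 + (⅓)*(-1/237) = -4 - 1/711 = -2845/711 ≈ -4.0014)
K(b) = 1/47
√(K(R) - 4729605) = √(1/47 - 4729605) = √(-222291434/47) = I*√10447697398/47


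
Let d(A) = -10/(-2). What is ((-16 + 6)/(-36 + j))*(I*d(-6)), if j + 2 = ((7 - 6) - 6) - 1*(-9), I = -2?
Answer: -50/17 ≈ -2.9412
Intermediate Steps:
d(A) = 5 (d(A) = -10*(-1/2) = 5)
j = 2 (j = -2 + (((7 - 6) - 6) - 1*(-9)) = -2 + ((1 - 6) + 9) = -2 + (-5 + 9) = -2 + 4 = 2)
((-16 + 6)/(-36 + j))*(I*d(-6)) = ((-16 + 6)/(-36 + 2))*(-2*5) = -10/(-34)*(-10) = -10*(-1/34)*(-10) = (5/17)*(-10) = -50/17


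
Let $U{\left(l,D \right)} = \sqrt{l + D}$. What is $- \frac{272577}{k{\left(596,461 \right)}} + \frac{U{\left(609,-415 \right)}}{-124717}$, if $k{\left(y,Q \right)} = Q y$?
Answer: $- \frac{272577}{274756} - \frac{\sqrt{194}}{124717} \approx -0.99218$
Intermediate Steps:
$U{\left(l,D \right)} = \sqrt{D + l}$
$- \frac{272577}{k{\left(596,461 \right)}} + \frac{U{\left(609,-415 \right)}}{-124717} = - \frac{272577}{461 \cdot 596} + \frac{\sqrt{-415 + 609}}{-124717} = - \frac{272577}{274756} + \sqrt{194} \left(- \frac{1}{124717}\right) = \left(-272577\right) \frac{1}{274756} - \frac{\sqrt{194}}{124717} = - \frac{272577}{274756} - \frac{\sqrt{194}}{124717}$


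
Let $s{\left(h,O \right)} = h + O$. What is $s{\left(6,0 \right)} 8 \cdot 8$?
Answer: $384$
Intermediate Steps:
$s{\left(h,O \right)} = O + h$
$s{\left(6,0 \right)} 8 \cdot 8 = \left(0 + 6\right) 8 \cdot 8 = 6 \cdot 8 \cdot 8 = 48 \cdot 8 = 384$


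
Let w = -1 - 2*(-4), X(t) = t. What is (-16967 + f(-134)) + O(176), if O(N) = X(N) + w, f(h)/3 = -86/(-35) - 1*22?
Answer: -589492/35 ≈ -16843.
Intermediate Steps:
w = 7 (w = -1 + 8 = 7)
f(h) = -2052/35 (f(h) = 3*(-86/(-35) - 1*22) = 3*(-86*(-1/35) - 22) = 3*(86/35 - 22) = 3*(-684/35) = -2052/35)
O(N) = 7 + N (O(N) = N + 7 = 7 + N)
(-16967 + f(-134)) + O(176) = (-16967 - 2052/35) + (7 + 176) = -595897/35 + 183 = -589492/35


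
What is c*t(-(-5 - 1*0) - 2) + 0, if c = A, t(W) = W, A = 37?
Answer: 111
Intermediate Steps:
c = 37
c*t(-(-5 - 1*0) - 2) + 0 = 37*(-(-5 - 1*0) - 2) + 0 = 37*(-(-5 + 0) - 2) + 0 = 37*(-1*(-5) - 2) + 0 = 37*(5 - 2) + 0 = 37*3 + 0 = 111 + 0 = 111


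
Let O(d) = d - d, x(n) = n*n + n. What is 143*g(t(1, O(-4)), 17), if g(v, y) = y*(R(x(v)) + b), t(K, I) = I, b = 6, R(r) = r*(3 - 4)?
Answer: 14586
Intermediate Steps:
x(n) = n + n² (x(n) = n² + n = n + n²)
R(r) = -r (R(r) = r*(-1) = -r)
O(d) = 0
g(v, y) = y*(6 - v*(1 + v)) (g(v, y) = y*(-v*(1 + v) + 6) = y*(6 - v*(1 + v)))
143*g(t(1, O(-4)), 17) = 143*(17*(6 - 1*0 - 1*0²)) = 143*(17*(6 + 0 - 1*0)) = 143*(17*(6 + 0 + 0)) = 143*(17*6) = 143*102 = 14586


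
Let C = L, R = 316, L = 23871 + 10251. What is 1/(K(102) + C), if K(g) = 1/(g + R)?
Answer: 418/14262997 ≈ 2.9307e-5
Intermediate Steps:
L = 34122
K(g) = 1/(316 + g) (K(g) = 1/(g + 316) = 1/(316 + g))
C = 34122
1/(K(102) + C) = 1/(1/(316 + 102) + 34122) = 1/(1/418 + 34122) = 1/(14262997/418) = 418/14262997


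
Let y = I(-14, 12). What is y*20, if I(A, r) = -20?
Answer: -400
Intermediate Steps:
y = -20
y*20 = -20*20 = -400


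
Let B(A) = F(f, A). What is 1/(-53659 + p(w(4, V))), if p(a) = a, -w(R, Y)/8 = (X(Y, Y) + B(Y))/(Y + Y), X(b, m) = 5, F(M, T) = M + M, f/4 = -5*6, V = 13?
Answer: -13/696627 ≈ -1.8661e-5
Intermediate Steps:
f = -120 (f = 4*(-5*6) = 4*(-30) = -120)
F(M, T) = 2*M
B(A) = -240 (B(A) = 2*(-120) = -240)
w(R, Y) = 940/Y (w(R, Y) = -8*(5 - 240)/(Y + Y) = -(-1880)/(2*Y) = -(-1880)*1/(2*Y) = -(-940)/Y = 940/Y)
1/(-53659 + p(w(4, V))) = 1/(-53659 + 940/13) = 1/(-696627/13) = -13/696627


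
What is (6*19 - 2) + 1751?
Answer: 1863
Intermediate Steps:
(6*19 - 2) + 1751 = (114 - 2) + 1751 = 112 + 1751 = 1863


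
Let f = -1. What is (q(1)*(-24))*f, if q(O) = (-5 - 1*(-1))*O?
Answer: -96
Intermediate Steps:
q(O) = -4*O (q(O) = (-5 + 1)*O = -4*O)
(q(1)*(-24))*f = (-4*1*(-24))*(-1) = -4*(-24)*(-1) = 96*(-1) = -96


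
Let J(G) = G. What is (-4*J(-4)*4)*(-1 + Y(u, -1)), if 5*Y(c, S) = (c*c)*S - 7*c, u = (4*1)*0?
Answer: -64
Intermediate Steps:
u = 0 (u = 4*0 = 0)
Y(c, S) = -7*c/5 + S*c**2/5 (Y(c, S) = ((c*c)*S - 7*c)/5 = (c**2*S - 7*c)/5 = (S*c**2 - 7*c)/5 = (-7*c + S*c**2)/5 = -7*c/5 + S*c**2/5)
(-4*J(-4)*4)*(-1 + Y(u, -1)) = (-4*(-4)*4)*(-1 + (1/5)*0*(-7 - 1*0)) = (16*4)*(-1 + (1/5)*0*(-7 + 0)) = 64*(-1 + (1/5)*0*(-7)) = 64*(-1 + 0) = 64*(-1) = -64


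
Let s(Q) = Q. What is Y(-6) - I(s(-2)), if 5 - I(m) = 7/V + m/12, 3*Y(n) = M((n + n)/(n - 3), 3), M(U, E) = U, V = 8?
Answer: -277/72 ≈ -3.8472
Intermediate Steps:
Y(n) = 2*n/(3*(-3 + n)) (Y(n) = ((n + n)/(n - 3))/3 = ((2*n)/(-3 + n))/3 = (2*n/(-3 + n))/3 = 2*n/(3*(-3 + n)))
I(m) = 33/8 - m/12 (I(m) = 5 - (7/8 + m/12) = 5 + (-7/8 - m/12) = 33/8 - m/12)
Y(-6) - I(s(-2)) = (⅔)*(-6)/(-3 - 6) - (33/8 - 1/12*(-2)) = (⅔)*(-6)/(-9) - (33/8 + ⅙) = (⅔)*(-6)*(-⅑) - 1*103/24 = 4/9 - 103/24 = -277/72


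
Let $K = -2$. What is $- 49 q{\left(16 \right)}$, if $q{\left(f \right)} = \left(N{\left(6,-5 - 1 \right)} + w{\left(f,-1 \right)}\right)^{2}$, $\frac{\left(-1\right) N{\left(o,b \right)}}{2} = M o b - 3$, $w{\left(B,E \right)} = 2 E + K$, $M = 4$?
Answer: $-4120900$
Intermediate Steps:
$w{\left(B,E \right)} = -2 + 2 E$ ($w{\left(B,E \right)} = 2 E - 2 = -2 + 2 E$)
$N{\left(o,b \right)} = 6 - 8 b o$ ($N{\left(o,b \right)} = - 2 \left(4 o b - 3\right) = - 2 \left(4 b o - 3\right) = - 2 \left(-3 + 4 b o\right) = 6 - 8 b o$)
$q{\left(f \right)} = 84100$ ($q{\left(f \right)} = \left(\left(6 - 8 \left(-5 - 1\right) 6\right) + \left(-2 + 2 \left(-1\right)\right)\right)^{2} = \left(\left(6 - 8 \left(-5 - 1\right) 6\right) - 4\right)^{2} = \left(\left(6 - \left(-48\right) 6\right) - 4\right)^{2} = \left(\left(6 + 288\right) - 4\right)^{2} = \left(294 - 4\right)^{2} = 290^{2} = 84100$)
$- 49 q{\left(16 \right)} = \left(-49\right) 84100 = -4120900$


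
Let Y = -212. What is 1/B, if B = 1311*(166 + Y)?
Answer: -1/60306 ≈ -1.6582e-5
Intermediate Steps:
B = -60306 (B = 1311*(166 - 212) = 1311*(-46) = -60306)
1/B = 1/(-60306) = -1/60306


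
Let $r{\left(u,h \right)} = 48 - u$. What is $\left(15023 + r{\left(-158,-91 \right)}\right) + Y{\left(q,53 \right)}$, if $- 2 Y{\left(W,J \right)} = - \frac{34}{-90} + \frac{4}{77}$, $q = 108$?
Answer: $\frac{105535481}{6930} \approx 15229.0$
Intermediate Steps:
$Y{\left(W,J \right)} = - \frac{1489}{6930}$ ($Y{\left(W,J \right)} = - \frac{- \frac{34}{-90} + \frac{4}{77}}{2} = - \frac{\left(-34\right) \left(- \frac{1}{90}\right) + 4 \cdot \frac{1}{77}}{2} = - \frac{\frac{17}{45} + \frac{4}{77}}{2} = \left(- \frac{1}{2}\right) \frac{1489}{3465} = - \frac{1489}{6930}$)
$\left(15023 + r{\left(-158,-91 \right)}\right) + Y{\left(q,53 \right)} = \left(15023 + \left(48 - -158\right)\right) - \frac{1489}{6930} = \left(15023 + \left(48 + 158\right)\right) - \frac{1489}{6930} = \left(15023 + 206\right) - \frac{1489}{6930} = 15229 - \frac{1489}{6930} = \frac{105535481}{6930}$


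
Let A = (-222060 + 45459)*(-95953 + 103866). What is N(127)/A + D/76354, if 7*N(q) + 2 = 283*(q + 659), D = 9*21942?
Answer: 965866871506177/373451460418407 ≈ 2.5863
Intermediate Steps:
D = 197478
A = -1397443713 (A = -176601*7913 = -1397443713)
N(q) = 186495/7 + 283*q/7 (N(q) = -2/7 + (283*(q + 659))/7 = -2/7 + (283*(659 + q))/7 = -2/7 + (186497 + 283*q)/7 = -2/7 + (186497/7 + 283*q/7) = 186495/7 + 283*q/7)
N(127)/A + D/76354 = (186495/7 + (283/7)*127)/(-1397443713) + 197478/76354 = (186495/7 + 35941/7)*(-1/1397443713) + 197478*(1/76354) = (222436/7)*(-1/1397443713) + 98739/38177 = -222436/9782105991 + 98739/38177 = 965866871506177/373451460418407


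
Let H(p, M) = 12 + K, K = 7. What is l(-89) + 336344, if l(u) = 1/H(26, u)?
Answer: 6390537/19 ≈ 3.3634e+5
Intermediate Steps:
H(p, M) = 19 (H(p, M) = 12 + 7 = 19)
l(u) = 1/19
l(-89) + 336344 = 1/19 + 336344 = 6390537/19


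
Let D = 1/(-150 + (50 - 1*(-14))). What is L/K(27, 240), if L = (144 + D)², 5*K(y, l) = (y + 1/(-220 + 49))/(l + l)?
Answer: 1966568686425/1066873 ≈ 1.8433e+6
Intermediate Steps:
K(y, l) = (-1/171 + y)/(10*l) (K(y, l) = ((y + 1/(-220 + 49))/(l + l))/5 = ((y + 1/(-171))/((2*l)))/5 = ((y - 1/171)*(1/(2*l)))/5 = ((-1/171 + y)*(1/(2*l)))/5 = ((-1/171 + y)/(2*l))/5 = (-1/171 + y)/(10*l))
D = -1/86 (D = 1/(-150 + (50 + 14)) = 1/(-150 + 64) = 1/(-86) = -1/86 ≈ -0.011628)
L = 153338689/7396 (L = (144 - 1/86)² = (12383/86)² = 153338689/7396 ≈ 20733.)
L/K(27, 240) = 153338689/(7396*(((1/1710)*(-1 + 171*27)/240))) = 153338689/(7396*(((1/1710)*(1/240)*(-1 + 4617)))) = 153338689/(7396*(((1/1710)*(1/240)*4616))) = 153338689/(7396*(577/51300)) = (153338689/7396)*(51300/577) = 1966568686425/1066873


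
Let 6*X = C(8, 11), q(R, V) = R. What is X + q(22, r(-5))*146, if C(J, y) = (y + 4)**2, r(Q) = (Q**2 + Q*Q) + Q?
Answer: 6499/2 ≈ 3249.5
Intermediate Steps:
r(Q) = Q + 2*Q**2 (r(Q) = (Q**2 + Q**2) + Q = 2*Q**2 + Q = Q + 2*Q**2)
C(J, y) = (4 + y)**2
X = 75/2 (X = (4 + 11)**2/6 = (1/6)*15**2 = (1/6)*225 = 75/2 ≈ 37.500)
X + q(22, r(-5))*146 = 75/2 + 22*146 = 75/2 + 3212 = 6499/2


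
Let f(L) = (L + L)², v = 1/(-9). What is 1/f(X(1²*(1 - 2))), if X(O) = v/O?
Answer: 81/4 ≈ 20.250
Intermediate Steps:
v = -⅑ ≈ -0.11111
X(O) = -1/(9*O)
f(L) = 4*L² (f(L) = (2*L)² = 4*L²)
1/f(X(1²*(1 - 2))) = 1/(4*(-1/(9*(1 - 2)))²) = 1/(4*(-1/(9*(1*(-1))))²) = 1/(4*(-⅑/(-1))²) = 1/(4*(-⅑*(-1))²) = 1/(4*(⅑)²) = 1/(4*(1/81)) = 1/(4/81) = 81/4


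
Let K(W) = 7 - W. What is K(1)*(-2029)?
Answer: -12174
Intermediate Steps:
K(1)*(-2029) = (7 - 1*1)*(-2029) = (7 - 1)*(-2029) = 6*(-2029) = -12174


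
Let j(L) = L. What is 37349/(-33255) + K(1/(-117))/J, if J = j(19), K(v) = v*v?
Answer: -1079345056/961036245 ≈ -1.1231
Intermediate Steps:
K(v) = v**2
J = 19
37349/(-33255) + K(1/(-117))/J = 37349/(-33255) + (1/(-117))**2/19 = 37349*(-1/33255) + (-1/117)**2*(1/19) = -37349/33255 + (1/13689)*(1/19) = -37349/33255 + 1/260091 = -1079345056/961036245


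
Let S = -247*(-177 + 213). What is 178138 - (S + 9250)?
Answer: 177780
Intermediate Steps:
S = -8892 (S = -247*36 = -8892)
178138 - (S + 9250) = 178138 - (-8892 + 9250) = 178138 - 1*358 = 178138 - 358 = 177780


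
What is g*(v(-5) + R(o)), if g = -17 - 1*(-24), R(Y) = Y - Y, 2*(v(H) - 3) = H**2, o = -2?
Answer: 217/2 ≈ 108.50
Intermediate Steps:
v(H) = 3 + H**2/2
R(Y) = 0
g = 7 (g = -17 + 24 = 7)
g*(v(-5) + R(o)) = 7*((3 + (1/2)*(-5)**2) + 0) = 7*((3 + (1/2)*25) + 0) = 7*((3 + 25/2) + 0) = 7*(31/2 + 0) = 7*(31/2) = 217/2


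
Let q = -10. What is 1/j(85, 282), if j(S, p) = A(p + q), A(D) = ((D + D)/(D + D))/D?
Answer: 272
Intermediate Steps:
A(D) = 1/D (A(D) = ((2*D)/((2*D)))/D = ((2*D)*(1/(2*D)))/D = 1/D)
j(S, p) = 1/(-10 + p) (j(S, p) = 1/(p - 10) = 1/(-10 + p))
1/j(85, 282) = 1/(1/(-10 + 282)) = 1/(1/272) = 272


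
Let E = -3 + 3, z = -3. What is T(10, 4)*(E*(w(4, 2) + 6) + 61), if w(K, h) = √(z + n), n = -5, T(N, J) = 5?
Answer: 305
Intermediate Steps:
E = 0
w(K, h) = 2*I*√2 (w(K, h) = √(-3 - 5) = √(-8) = 2*I*√2)
T(10, 4)*(E*(w(4, 2) + 6) + 61) = 5*(0*(2*I*√2 + 6) + 61) = 5*(0*(6 + 2*I*√2) + 61) = 5*(0 + 61) = 5*61 = 305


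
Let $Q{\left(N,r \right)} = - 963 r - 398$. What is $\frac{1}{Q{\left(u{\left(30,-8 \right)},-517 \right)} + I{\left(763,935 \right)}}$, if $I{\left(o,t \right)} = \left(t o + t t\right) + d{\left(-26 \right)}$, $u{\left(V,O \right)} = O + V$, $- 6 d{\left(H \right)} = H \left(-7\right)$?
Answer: $\frac{3}{6255218} \approx 4.796 \cdot 10^{-7}$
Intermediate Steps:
$d{\left(H \right)} = \frac{7 H}{6}$ ($d{\left(H \right)} = - \frac{H \left(-7\right)}{6} = - \frac{\left(-7\right) H}{6} = \frac{7 H}{6}$)
$I{\left(o,t \right)} = - \frac{91}{3} + t^{2} + o t$ ($I{\left(o,t \right)} = \left(t o + t t\right) + \frac{7}{6} \left(-26\right) = \left(o t + t^{2}\right) - \frac{91}{3} = \left(t^{2} + o t\right) - \frac{91}{3} = - \frac{91}{3} + t^{2} + o t$)
$Q{\left(N,r \right)} = -398 - 963 r$
$\frac{1}{Q{\left(u{\left(30,-8 \right)},-517 \right)} + I{\left(763,935 \right)}} = \frac{1}{\left(-398 - -497871\right) + \left(- \frac{91}{3} + 935^{2} + 763 \cdot 935\right)} = \frac{1}{\left(-398 + 497871\right) + \left(- \frac{91}{3} + 874225 + 713405\right)} = \frac{1}{497473 + \frac{4762799}{3}} = \frac{1}{\frac{6255218}{3}} = \frac{3}{6255218}$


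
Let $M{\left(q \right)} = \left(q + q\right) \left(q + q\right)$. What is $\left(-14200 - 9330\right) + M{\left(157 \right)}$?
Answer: $75066$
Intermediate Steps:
$M{\left(q \right)} = 4 q^{2}$ ($M{\left(q \right)} = 2 q 2 q = 4 q^{2}$)
$\left(-14200 - 9330\right) + M{\left(157 \right)} = \left(-14200 - 9330\right) + 4 \cdot 157^{2} = \left(-14200 - 9330\right) + 4 \cdot 24649 = -23530 + 98596 = 75066$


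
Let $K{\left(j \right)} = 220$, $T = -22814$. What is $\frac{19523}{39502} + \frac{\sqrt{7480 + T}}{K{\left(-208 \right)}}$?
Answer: $\frac{19523}{39502} + \frac{i \sqrt{15334}}{220} \approx 0.49423 + 0.56287 i$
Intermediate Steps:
$\frac{19523}{39502} + \frac{\sqrt{7480 + T}}{K{\left(-208 \right)}} = \frac{19523}{39502} + \frac{\sqrt{7480 - 22814}}{220} = 19523 \cdot \frac{1}{39502} + \sqrt{-15334} \cdot \frac{1}{220} = \frac{19523}{39502} + i \sqrt{15334} \cdot \frac{1}{220} = \frac{19523}{39502} + \frac{i \sqrt{15334}}{220}$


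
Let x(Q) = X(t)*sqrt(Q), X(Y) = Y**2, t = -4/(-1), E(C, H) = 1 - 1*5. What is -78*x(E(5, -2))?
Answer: -2496*I ≈ -2496.0*I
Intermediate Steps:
E(C, H) = -4 (E(C, H) = 1 - 5 = -4)
t = 4 (t = -4*(-1) = 4)
x(Q) = 16*sqrt(Q) (x(Q) = 4**2*sqrt(Q) = 16*sqrt(Q))
-78*x(E(5, -2)) = -1248*sqrt(-4) = -1248*2*I = -2496*I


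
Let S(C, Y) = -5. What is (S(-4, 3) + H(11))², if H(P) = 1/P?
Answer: 2916/121 ≈ 24.099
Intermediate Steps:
(S(-4, 3) + H(11))² = (-5 + 1/11)² = (-54/11)² = 2916/121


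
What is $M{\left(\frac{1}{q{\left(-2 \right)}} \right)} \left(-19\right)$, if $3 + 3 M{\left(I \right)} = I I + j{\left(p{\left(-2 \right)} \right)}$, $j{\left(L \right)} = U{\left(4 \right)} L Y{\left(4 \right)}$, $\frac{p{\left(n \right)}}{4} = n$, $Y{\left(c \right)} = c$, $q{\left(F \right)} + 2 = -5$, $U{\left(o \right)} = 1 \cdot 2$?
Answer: $\frac{20786}{49} \approx 424.2$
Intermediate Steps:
$U{\left(o \right)} = 2$
$q{\left(F \right)} = -7$ ($q{\left(F \right)} = -2 - 5 = -7$)
$p{\left(n \right)} = 4 n$
$j{\left(L \right)} = 8 L$ ($j{\left(L \right)} = 2 L 4 = 8 L$)
$M{\left(I \right)} = - \frac{67}{3} + \frac{I^{2}}{3}$ ($M{\left(I \right)} = -1 + \frac{I I + 8 \cdot 4 \left(-2\right)}{3} = -1 + \frac{I^{2} + 8 \left(-8\right)}{3} = -1 + \frac{I^{2} - 64}{3} = -1 + \frac{-64 + I^{2}}{3} = -1 + \left(- \frac{64}{3} + \frac{I^{2}}{3}\right) = - \frac{67}{3} + \frac{I^{2}}{3}$)
$M{\left(\frac{1}{q{\left(-2 \right)}} \right)} \left(-19\right) = \left(- \frac{67}{3} + \frac{\left(\frac{1}{-7}\right)^{2}}{3}\right) \left(-19\right) = \left(- \frac{67}{3} + \frac{\left(- \frac{1}{7}\right)^{2}}{3}\right) \left(-19\right) = \left(- \frac{67}{3} + \frac{1}{3} \cdot \frac{1}{49}\right) \left(-19\right) = \left(- \frac{67}{3} + \frac{1}{147}\right) \left(-19\right) = \left(- \frac{1094}{49}\right) \left(-19\right) = \frac{20786}{49}$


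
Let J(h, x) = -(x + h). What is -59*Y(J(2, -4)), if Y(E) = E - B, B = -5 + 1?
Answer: -354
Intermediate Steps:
B = -4
J(h, x) = -h - x (J(h, x) = -(h + x) = -h - x)
Y(E) = 4 + E (Y(E) = E - 1*(-4) = E + 4 = 4 + E)
-59*Y(J(2, -4)) = -59*(4 + (-1*2 - 1*(-4))) = -59*(4 + (-2 + 4)) = -59*(4 + 2) = -59*6 = -354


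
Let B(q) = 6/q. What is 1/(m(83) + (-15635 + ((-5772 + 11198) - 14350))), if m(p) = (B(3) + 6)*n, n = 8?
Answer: -1/24495 ≈ -4.0825e-5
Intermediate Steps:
m(p) = 64 (m(p) = (6/3 + 6)*8 = (6*(⅓) + 6)*8 = (2 + 6)*8 = 8*8 = 64)
1/(m(83) + (-15635 + ((-5772 + 11198) - 14350))) = 1/(64 + (-15635 + ((-5772 + 11198) - 14350))) = 1/(64 + (-15635 + (5426 - 14350))) = 1/(64 + (-15635 - 8924)) = 1/(64 - 24559) = 1/(-24495) = -1/24495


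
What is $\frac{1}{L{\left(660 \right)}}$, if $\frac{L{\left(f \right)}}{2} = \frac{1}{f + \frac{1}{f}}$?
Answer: $\frac{435601}{1320} \approx 330.0$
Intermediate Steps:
$L{\left(f \right)} = \frac{2}{f + \frac{1}{f}}$
$\frac{1}{L{\left(660 \right)}} = \frac{1}{2 \cdot 660 \frac{1}{1 + 660^{2}}} = \frac{1}{2 \cdot 660 \frac{1}{1 + 435600}} = \frac{1}{2 \cdot 660 \cdot \frac{1}{435601}} = \frac{1}{\frac{1320}{435601}} = \frac{435601}{1320}$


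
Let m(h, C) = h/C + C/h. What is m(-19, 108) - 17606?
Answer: -36139537/2052 ≈ -17612.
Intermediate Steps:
m(h, C) = C/h + h/C
m(-19, 108) - 17606 = (108/(-19) - 19/108) - 17606 = (108*(-1/19) - 19*1/108) - 17606 = (-108/19 - 19/108) - 17606 = -12025/2052 - 17606 = -36139537/2052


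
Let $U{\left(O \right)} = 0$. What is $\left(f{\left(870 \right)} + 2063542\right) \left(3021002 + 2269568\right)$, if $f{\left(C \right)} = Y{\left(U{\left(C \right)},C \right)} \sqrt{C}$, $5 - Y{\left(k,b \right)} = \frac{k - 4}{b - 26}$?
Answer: $10917313398940 + \frac{5586841920 \sqrt{870}}{211} \approx 1.0918 \cdot 10^{13}$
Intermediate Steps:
$Y{\left(k,b \right)} = 5 - \frac{-4 + k}{-26 + b}$ ($Y{\left(k,b \right)} = 5 - \frac{k - 4}{b - 26} = 5 - \frac{-4 + k}{-26 + b}$)
$f{\left(C \right)} = \frac{\sqrt{C} \left(-126 + 5 C\right)}{-26 + C}$ ($f{\left(C \right)} = \frac{-126 - 0 + 5 C}{-26 + C} \sqrt{C} = \frac{-126 + 0 + 5 C}{-26 + C} \sqrt{C} = \frac{-126 + 5 C}{-26 + C} \sqrt{C} = \frac{\sqrt{C} \left(-126 + 5 C\right)}{-26 + C}$)
$\left(f{\left(870 \right)} + 2063542\right) \left(3021002 + 2269568\right) = \left(\frac{\sqrt{870} \left(-126 + 5 \cdot 870\right)}{-26 + 870} + 2063542\right) \left(3021002 + 2269568\right) = \left(\frac{\sqrt{870} \left(-126 + 4350\right)}{844} + 2063542\right) 5290570 = \left(\sqrt{870} \cdot \frac{1}{844} \cdot 4224 + 2063542\right) 5290570 = \left(\frac{1056 \sqrt{870}}{211} + 2063542\right) 5290570 = \left(2063542 + \frac{1056 \sqrt{870}}{211}\right) 5290570 = 10917313398940 + \frac{5586841920 \sqrt{870}}{211}$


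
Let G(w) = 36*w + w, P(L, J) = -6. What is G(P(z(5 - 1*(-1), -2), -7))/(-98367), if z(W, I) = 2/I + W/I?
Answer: 74/32789 ≈ 0.0022569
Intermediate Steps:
G(w) = 37*w
G(P(z(5 - 1*(-1), -2), -7))/(-98367) = (37*(-6))/(-98367) = -222*(-1/98367) = 74/32789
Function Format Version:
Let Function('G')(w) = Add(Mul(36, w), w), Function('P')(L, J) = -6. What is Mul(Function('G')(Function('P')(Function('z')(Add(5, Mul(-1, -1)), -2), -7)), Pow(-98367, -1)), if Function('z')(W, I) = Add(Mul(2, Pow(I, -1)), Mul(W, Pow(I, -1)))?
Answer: Rational(74, 32789) ≈ 0.0022569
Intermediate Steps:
Function('G')(w) = Mul(37, w)
Mul(Function('G')(Function('P')(Function('z')(Add(5, Mul(-1, -1)), -2), -7)), Pow(-98367, -1)) = Mul(Mul(37, -6), Pow(-98367, -1)) = Mul(-222, Rational(-1, 98367)) = Rational(74, 32789)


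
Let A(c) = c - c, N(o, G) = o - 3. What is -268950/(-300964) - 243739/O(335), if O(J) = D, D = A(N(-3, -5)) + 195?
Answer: -36652109573/29343990 ≈ -1249.1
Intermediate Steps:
N(o, G) = -3 + o
A(c) = 0
D = 195 (D = 0 + 195 = 195)
O(J) = 195
-268950/(-300964) - 243739/O(335) = -268950/(-300964) - 243739/195 = -268950*(-1/300964) - 243739*1/195 = 134475/150482 - 243739/195 = -36652109573/29343990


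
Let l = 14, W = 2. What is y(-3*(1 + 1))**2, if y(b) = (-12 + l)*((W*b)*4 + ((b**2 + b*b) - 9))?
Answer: 900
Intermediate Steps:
y(b) = -18 + 4*b**2 + 16*b (y(b) = (-12 + 14)*((2*b)*4 + ((b**2 + b*b) - 9)) = 2*(8*b + ((b**2 + b**2) - 9)) = 2*(8*b + (2*b**2 - 9)) = 2*(8*b + (-9 + 2*b**2)) = 2*(-9 + 2*b**2 + 8*b) = -18 + 4*b**2 + 16*b)
y(-3*(1 + 1))**2 = (-18 + 4*(-3*(1 + 1))**2 + 16*(-3*(1 + 1)))**2 = (-18 + 4*(-3*2)**2 + 16*(-3*2))**2 = (-18 + 4*(-6)**2 + 16*(-6))**2 = (-18 + 4*36 - 96)**2 = (-18 + 144 - 96)**2 = 30**2 = 900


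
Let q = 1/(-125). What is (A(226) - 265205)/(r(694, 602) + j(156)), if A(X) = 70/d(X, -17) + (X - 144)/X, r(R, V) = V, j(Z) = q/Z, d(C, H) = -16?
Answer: -1168776116625/2653013774 ≈ -440.55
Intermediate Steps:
q = -1/125 ≈ -0.0080000
j(Z) = -1/(125*Z)
A(X) = -35/8 + (-144 + X)/X (A(X) = 70/(-16) + (X - 144)/X = 70*(-1/16) + (-144 + X)/X = -35/8 + (-144 + X)/X)
(A(226) - 265205)/(r(694, 602) + j(156)) = ((-27/8 - 144/226) - 265205)/(602 - 1/125/156) = ((-27/8 - 144*1/226) - 265205)/(602 - 1/125*1/156) = ((-27/8 - 72/113) - 265205)/(602 - 1/19500) = (-3627/904 - 265205)/(11738999/19500) = -239748947/904*19500/11738999 = -1168776116625/2653013774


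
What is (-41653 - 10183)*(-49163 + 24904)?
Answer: 1257489524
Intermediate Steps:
(-41653 - 10183)*(-49163 + 24904) = -51836*(-24259) = 1257489524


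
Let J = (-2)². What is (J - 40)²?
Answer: 1296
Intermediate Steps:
J = 4
(J - 40)² = (4 - 40)² = (-36)² = 1296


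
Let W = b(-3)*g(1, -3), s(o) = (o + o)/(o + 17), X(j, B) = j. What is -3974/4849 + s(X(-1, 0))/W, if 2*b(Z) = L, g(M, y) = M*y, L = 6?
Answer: -281279/349128 ≈ -0.80566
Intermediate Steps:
b(Z) = 3 (b(Z) = (1/2)*6 = 3)
s(o) = 2*o/(17 + o) (s(o) = (2*o)/(17 + o) = 2*o/(17 + o))
W = -9 (W = 3*(1*(-3)) = 3*(-3) = -9)
-3974/4849 + s(X(-1, 0))/W = -3974/4849 + (2*(-1)/(17 - 1))/(-9) = -3974*1/4849 + (2*(-1)/16)*(-1/9) = -3974/4849 + (2*(-1)*(1/16))*(-1/9) = -3974/4849 - 1/8*(-1/9) = -3974/4849 + 1/72 = -281279/349128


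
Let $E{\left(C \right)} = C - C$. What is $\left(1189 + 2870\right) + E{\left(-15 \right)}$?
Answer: $4059$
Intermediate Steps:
$E{\left(C \right)} = 0$
$\left(1189 + 2870\right) + E{\left(-15 \right)} = \left(1189 + 2870\right) + 0 = 4059 + 0 = 4059$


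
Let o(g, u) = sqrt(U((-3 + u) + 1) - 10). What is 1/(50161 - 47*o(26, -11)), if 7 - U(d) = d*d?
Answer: 50161/2516505869 + 94*I*sqrt(43)/2516505869 ≈ 1.9933e-5 + 2.4494e-7*I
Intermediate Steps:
U(d) = 7 - d**2 (U(d) = 7 - d*d = 7 - d**2)
o(g, u) = sqrt(-3 - (-2 + u)**2) (o(g, u) = sqrt((7 - ((-3 + u) + 1)**2) - 10) = sqrt((7 - (-2 + u)**2) - 10) = sqrt(-3 - (-2 + u)**2))
1/(50161 - 47*o(26, -11)) = 1/(50161 - 47*sqrt(-3 - (-2 - 11)**2)) = 1/(50161 - 47*sqrt(-3 - 1*(-13)**2)) = 1/(50161 - 47*sqrt(-3 - 1*169)) = 1/(50161 - 47*sqrt(-3 - 169)) = 1/(50161 - 94*I*sqrt(43))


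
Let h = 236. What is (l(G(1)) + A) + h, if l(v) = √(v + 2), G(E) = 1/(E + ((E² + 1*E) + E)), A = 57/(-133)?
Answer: 3319/14 ≈ 237.07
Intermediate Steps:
A = -3/7 (A = 57*(-1/133) = -3/7 ≈ -0.42857)
G(E) = 1/(E² + 3*E) (G(E) = 1/(E + ((E² + E) + E)) = 1/(E + ((E + E²) + E)) = 1/(E + (E² + 2*E)) = 1/(E² + 3*E))
l(v) = √(2 + v)
(l(G(1)) + A) + h = (√(2 + 1/(1*(3 + 1))) - 3/7) + 236 = (√(2 + 1/4) - 3/7) + 236 = (√(2 + 1*(¼)) - 3/7) + 236 = (√(2 + ¼) - 3/7) + 236 = (√(9/4) - 3/7) + 236 = (3/2 - 3/7) + 236 = 15/14 + 236 = 3319/14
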